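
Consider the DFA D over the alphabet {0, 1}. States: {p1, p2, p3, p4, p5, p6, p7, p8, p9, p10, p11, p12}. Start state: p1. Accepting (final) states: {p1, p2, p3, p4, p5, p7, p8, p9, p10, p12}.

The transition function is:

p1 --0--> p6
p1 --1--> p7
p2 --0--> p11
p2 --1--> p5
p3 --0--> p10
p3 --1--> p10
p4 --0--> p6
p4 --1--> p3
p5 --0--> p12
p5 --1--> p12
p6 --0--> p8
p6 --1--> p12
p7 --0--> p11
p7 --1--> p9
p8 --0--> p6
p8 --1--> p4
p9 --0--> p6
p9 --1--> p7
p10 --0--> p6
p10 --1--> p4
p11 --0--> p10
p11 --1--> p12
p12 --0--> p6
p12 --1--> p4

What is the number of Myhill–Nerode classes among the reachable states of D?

5

States {p2,p5} cannot be reached from the start state, so discard them.
Start with accepting vs non-accepting: {p1,p3,p4,p7,p8,p9,p10,p12} | {p6,p11}.
Refine {p1,p3,p4,p7,p8,p9,p10,p12} on symbol 0: members go to different blocks, giving {p1,p4,p7,p8,p9,p10,p12} and {p3}.
On input 1, block {p1,p4,p7,p8,p9,p10,p12} splits into {p1,p7,p8,p9,p10,p12} and {p4}.
Split {p1,p7,p8,p9,p10,p12} by δ(·,1) → {p1,p7,p9} and {p8,p10,p12}.
No further refinement is possible. Final partition (5 blocks): {p1,p7,p9} | {p6,p11} | {p3} | {p4} | {p8,p10,p12}.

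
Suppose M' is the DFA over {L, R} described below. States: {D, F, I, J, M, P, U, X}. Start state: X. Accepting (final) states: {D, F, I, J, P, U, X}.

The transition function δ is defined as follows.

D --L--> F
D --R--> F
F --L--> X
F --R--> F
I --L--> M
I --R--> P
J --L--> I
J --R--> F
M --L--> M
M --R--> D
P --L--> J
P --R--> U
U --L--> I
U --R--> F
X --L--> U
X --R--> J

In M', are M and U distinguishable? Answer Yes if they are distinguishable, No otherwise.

Yes

Start with accepting vs non-accepting: {D,F,I,J,P,U,X} | {M}.
On input L, block {D,F,I,J,P,U,X} splits into {D,F,J,P,U,X} and {I}.
On input L, block {D,F,J,P,U,X} splits into {D,F,P,X} and {J,U}.
Refine {D,F,P,X} on symbol L: members go to different blocks, giving {P,X} and {D,F}.
Split {D,F} by δ(·,L) → {D} and {F}.
Stable partition: {P,X} | {M} | {I} | {J,U} | {D} | {F} — 6 equivalence classes.
M and U end up in different blocks, so they are distinguishable. For instance, the string 'ε' is accepted from only U.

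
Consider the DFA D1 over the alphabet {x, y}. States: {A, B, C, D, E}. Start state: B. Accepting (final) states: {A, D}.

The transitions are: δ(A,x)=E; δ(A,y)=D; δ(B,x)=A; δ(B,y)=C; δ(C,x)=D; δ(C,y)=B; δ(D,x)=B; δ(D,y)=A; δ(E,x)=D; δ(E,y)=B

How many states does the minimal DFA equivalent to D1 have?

All states are reachable from the start state.
Initial partition by acceptance: {A,D} | {B,C,E}.
Stable partition: {A,D} | {B,C,E} — 2 equivalence classes.

2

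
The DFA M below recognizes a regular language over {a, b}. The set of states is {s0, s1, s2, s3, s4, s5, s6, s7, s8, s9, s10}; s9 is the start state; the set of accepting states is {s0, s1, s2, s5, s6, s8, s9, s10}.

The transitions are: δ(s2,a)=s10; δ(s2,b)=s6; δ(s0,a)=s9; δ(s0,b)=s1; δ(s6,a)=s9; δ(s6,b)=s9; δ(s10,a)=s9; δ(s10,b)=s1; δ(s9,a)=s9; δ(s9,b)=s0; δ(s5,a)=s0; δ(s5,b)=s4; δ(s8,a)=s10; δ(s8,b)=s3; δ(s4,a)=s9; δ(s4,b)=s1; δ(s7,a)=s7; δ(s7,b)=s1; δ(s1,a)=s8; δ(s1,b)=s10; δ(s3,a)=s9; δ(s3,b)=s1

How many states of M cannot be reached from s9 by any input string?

Starting at s9 and following transitions, the reachable set is {s0, s1, s3, s8, s9, s10}. That leaves s2, s4, s5, s6, s7 unreachable — 5 in total.

5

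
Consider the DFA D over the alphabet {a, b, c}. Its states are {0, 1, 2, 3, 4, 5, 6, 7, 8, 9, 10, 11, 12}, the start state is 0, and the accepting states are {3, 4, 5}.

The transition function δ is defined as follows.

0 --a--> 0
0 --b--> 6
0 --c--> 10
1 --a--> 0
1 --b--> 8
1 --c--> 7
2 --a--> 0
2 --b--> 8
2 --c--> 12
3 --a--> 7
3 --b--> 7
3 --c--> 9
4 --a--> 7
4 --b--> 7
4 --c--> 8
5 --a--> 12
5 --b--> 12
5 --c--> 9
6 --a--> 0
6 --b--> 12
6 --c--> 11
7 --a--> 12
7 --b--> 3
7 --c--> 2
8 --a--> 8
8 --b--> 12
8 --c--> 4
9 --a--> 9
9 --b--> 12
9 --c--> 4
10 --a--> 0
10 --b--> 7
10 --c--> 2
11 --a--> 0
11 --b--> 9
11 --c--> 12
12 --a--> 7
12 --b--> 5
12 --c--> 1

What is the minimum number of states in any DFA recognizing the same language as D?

6

Initial partition by acceptance: {3,4,5} | {0,1,2,6,7,8,9,10,11,12}.
Refine {0,1,2,6,7,8,9,10,11,12} on symbol b: members go to different blocks, giving {0,1,2,6,8,9,10,11} and {7,12}.
On input b, block {0,1,2,6,8,9,10,11} splits into {0,1,2,11} and {6,8,9,10}.
On input c, block {0,1,2,11} splits into {1,2,11} and {0}.
Refine {6,8,9,10} on symbol a: members go to different blocks, giving {6,10} and {8,9}.
The partition is now stable with 6 blocks: {3,4,5} | {1,2,11} | {7,12} | {6,10} | {0} | {8,9}.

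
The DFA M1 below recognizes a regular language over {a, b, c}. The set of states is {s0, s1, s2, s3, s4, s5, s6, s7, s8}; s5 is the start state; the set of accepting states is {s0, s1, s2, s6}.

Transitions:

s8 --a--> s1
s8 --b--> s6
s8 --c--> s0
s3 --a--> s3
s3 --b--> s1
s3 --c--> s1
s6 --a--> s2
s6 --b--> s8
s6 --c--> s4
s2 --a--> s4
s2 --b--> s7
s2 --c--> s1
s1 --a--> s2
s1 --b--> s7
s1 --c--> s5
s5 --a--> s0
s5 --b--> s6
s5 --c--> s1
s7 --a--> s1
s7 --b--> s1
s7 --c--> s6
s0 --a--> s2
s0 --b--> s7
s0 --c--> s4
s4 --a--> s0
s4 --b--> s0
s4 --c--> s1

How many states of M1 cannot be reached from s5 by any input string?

1

No path from s5 leads to s3; the other 8 states are all reachable.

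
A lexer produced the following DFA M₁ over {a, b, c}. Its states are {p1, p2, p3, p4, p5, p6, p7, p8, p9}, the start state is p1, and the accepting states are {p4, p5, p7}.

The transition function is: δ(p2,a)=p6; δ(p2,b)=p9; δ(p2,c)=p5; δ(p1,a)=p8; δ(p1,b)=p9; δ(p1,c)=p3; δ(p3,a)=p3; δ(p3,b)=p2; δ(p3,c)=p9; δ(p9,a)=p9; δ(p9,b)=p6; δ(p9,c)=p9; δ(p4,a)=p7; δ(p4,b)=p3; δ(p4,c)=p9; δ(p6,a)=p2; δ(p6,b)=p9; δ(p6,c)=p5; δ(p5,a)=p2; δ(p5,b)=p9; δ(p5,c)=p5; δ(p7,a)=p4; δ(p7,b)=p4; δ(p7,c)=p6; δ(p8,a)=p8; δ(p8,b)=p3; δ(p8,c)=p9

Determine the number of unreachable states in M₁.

2

No path from p1 leads to p4, p7; the other 7 states are all reachable.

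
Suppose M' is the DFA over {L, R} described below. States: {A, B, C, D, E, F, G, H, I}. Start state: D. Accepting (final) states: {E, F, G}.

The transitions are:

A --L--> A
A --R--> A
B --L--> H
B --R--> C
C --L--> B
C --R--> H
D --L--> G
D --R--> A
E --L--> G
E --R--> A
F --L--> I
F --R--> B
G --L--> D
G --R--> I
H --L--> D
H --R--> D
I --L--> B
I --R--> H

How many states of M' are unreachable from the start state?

BFS from D reaches {A, B, C, D, G, H, I}; the 2 state(s) E, F are never visited.

2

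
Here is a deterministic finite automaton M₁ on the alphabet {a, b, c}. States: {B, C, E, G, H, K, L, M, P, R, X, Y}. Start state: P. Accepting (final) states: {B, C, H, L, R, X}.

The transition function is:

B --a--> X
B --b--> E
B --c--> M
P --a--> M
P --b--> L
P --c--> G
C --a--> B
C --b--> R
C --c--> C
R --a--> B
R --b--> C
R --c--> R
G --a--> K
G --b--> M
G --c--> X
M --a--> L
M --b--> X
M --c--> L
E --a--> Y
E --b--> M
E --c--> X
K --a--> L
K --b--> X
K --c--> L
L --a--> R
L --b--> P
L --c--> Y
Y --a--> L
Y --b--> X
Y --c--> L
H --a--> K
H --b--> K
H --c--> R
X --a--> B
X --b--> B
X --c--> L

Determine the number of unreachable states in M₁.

1

Starting at P and following transitions, the reachable set is {B, C, E, G, K, L, M, P, R, X, Y}. That leaves H unreachable — 1 in total.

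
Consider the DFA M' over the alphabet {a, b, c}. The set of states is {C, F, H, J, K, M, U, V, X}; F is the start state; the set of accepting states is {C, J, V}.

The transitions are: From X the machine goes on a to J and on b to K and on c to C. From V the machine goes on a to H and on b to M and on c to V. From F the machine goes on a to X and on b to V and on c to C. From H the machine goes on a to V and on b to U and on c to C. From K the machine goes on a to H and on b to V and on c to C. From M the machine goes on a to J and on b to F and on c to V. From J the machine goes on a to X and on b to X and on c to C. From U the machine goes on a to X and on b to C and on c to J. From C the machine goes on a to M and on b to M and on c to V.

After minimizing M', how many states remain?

3

All states are reachable from the start state.
P0 = {C,J,V} | {F,H,K,M,U,X}.
Refine {F,H,K,M,U,X} on symbol a: members go to different blocks, giving {H,M,X} and {F,K,U}.
The partition is now stable with 3 blocks: {C,J,V} | {H,M,X} | {F,K,U}.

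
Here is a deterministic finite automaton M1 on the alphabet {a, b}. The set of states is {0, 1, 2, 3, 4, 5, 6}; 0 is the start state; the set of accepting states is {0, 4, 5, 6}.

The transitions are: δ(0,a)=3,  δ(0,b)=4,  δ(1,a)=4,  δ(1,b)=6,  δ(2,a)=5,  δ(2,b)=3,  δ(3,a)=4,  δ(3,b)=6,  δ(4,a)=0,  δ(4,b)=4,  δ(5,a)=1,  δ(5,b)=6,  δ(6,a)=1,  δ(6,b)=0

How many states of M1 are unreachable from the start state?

2

Starting at 0 and following transitions, the reachable set is {0, 1, 3, 4, 6}. That leaves 2, 5 unreachable — 2 in total.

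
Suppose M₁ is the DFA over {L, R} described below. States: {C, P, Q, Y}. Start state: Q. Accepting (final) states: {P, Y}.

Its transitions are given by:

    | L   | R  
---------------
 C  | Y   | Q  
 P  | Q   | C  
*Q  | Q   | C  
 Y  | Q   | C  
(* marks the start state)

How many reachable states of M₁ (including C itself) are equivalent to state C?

States {P} cannot be reached from the start state, so discard them.
Start with accepting vs non-accepting: {Y} | {C,Q}.
On input L, block {C,Q} splits into {Q} and {C}.
The partition is now stable with 3 blocks: {Y} | {Q} | {C}.
State C belongs to the block {C}, which has 1 states.

1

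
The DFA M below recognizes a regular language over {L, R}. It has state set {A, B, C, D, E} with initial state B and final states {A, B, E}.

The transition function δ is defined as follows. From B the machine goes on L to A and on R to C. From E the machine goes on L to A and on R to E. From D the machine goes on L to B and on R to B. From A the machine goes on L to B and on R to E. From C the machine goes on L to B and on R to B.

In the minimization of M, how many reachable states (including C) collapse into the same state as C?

Reachable states from the start: {A,B,C,E}. Unreachable: {D} — drop them.
Start with accepting vs non-accepting: {A,B,E} | {C}.
On input R, block {A,B,E} splits into {A,E} and {B}.
On input L, block {A,E} splits into {A} and {E}.
Stable partition: {A} | {C} | {B} | {E} — 4 equivalence classes.
The equivalence class containing C is {C}, of size 1.

1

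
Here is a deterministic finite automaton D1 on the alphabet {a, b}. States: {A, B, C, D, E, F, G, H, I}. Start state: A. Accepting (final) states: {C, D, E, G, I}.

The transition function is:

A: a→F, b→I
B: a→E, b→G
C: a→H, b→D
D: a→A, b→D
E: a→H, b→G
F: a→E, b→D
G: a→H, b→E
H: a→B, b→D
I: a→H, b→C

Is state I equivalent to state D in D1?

Yes

All states are reachable from the start state.
Start with accepting vs non-accepting: {C,D,E,G,I} | {A,B,F,H}.
Split {A,B,F,H} by δ(·,a) → {A,H} and {B,F}.
The partition is now stable with 3 blocks: {C,D,E,G,I} | {A,H} | {B,F}.
I and D lie in the same block of the stable partition, so they are equivalent — no string distinguishes them.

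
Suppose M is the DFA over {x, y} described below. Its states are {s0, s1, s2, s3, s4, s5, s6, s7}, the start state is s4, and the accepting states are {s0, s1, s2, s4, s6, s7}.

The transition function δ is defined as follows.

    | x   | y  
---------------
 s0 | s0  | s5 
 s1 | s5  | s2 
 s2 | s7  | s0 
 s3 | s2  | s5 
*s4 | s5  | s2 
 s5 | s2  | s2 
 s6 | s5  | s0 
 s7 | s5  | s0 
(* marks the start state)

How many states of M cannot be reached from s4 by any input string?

No path from s4 leads to s1, s3, s6; the other 5 states are all reachable.

3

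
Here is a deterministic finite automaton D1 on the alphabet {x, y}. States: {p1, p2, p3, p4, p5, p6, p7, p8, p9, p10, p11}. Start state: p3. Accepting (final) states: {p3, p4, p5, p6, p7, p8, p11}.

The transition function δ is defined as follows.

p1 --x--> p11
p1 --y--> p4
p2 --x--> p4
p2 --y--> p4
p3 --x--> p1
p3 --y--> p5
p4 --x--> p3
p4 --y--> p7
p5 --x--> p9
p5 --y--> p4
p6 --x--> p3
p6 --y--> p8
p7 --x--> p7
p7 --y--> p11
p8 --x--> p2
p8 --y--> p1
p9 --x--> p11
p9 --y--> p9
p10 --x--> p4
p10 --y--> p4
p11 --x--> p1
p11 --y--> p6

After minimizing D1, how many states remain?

States {p10} cannot be reached from the start state, so discard them.
P0 = {p3,p4,p5,p6,p7,p8,p11} | {p1,p2,p9}.
On input x, block {p3,p4,p5,p6,p7,p8,p11} splits into {p3,p5,p8,p11} and {p4,p6,p7}.
On input y, block {p3,p5,p8,p11} splits into {p5,p11} and {p3} and {p8}.
On input x, block {p1,p2,p9} splits into {p1,p9} and {p2}.
Refine {p1,p9} on symbol y: members go to different blocks, giving {p1} and {p9}.
Refine {p5,p11} on symbol x: members go to different blocks, giving {p5} and {p11}.
Split {p4,p6,p7} by δ(·,x) → {p4,p6} and {p7}.
Split {p4,p6} by δ(·,y) → {p4} and {p6}.
No further refinement is possible. Final partition (10 blocks): {p5} | {p1} | {p4} | {p3} | {p8} | {p2} | {p9} | {p11} | {p7} | {p6}.

10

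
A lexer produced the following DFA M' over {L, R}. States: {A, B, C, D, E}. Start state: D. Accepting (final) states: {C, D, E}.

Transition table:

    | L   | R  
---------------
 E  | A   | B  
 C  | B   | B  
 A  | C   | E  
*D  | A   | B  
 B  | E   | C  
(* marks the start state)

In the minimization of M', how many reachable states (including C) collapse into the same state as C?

Every state is reachable, so we keep all 5.
Start with accepting vs non-accepting: {C,D,E} | {A,B}.
No further refinement is possible. Final partition (2 blocks): {C,D,E} | {A,B}.
State C belongs to the block {C,D,E}, which has 3 states.

3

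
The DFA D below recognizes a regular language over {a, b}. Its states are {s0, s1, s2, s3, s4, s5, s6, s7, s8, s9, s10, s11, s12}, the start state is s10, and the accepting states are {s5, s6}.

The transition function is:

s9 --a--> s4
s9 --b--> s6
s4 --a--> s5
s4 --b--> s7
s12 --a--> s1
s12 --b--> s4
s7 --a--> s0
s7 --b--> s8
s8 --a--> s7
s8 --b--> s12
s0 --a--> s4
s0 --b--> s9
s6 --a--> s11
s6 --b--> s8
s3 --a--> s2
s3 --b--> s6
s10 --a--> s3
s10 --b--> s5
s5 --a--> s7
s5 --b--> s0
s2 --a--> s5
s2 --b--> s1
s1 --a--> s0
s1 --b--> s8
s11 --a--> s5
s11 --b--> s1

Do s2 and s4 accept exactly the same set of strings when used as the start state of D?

Every state is reachable, so we keep all 13.
Initial partition by acceptance: {s5,s6} | {s0,s1,s2,s3,s4,s7,s8,s9,s10,s11,s12}.
Split {s0,s1,s2,s3,s4,s7,s8,s9,s10,s11,s12} by δ(·,a) → {s0,s1,s3,s7,s8,s9,s10,s12} and {s2,s4,s11}.
Refine {s5,s6} on symbol a: members go to different blocks, giving {s5} and {s6}.
On input a, block {s0,s1,s3,s7,s8,s9,s10,s12} splits into {s1,s7,s8,s10,s12} and {s0,s3,s9}.
Refine {s1,s7,s8,s10,s12} on symbol a: members go to different blocks, giving {s1,s7,s10} and {s8,s12}.
Refine {s1,s7,s10} on symbol b: members go to different blocks, giving {s1,s7} and {s10}.
Refine {s0,s3,s9} on symbol b: members go to different blocks, giving {s3,s9} and {s0}.
Refine {s8,s12} on symbol b: members go to different blocks, giving {s8} and {s12}.
The partition is now stable with 9 blocks: {s5} | {s1,s7} | {s2,s4,s11} | {s6} | {s3,s9} | {s8} | {s10} | {s0} | {s12}.
s2 and s4 lie in the same block of the stable partition, so they are equivalent — no string distinguishes them.

Yes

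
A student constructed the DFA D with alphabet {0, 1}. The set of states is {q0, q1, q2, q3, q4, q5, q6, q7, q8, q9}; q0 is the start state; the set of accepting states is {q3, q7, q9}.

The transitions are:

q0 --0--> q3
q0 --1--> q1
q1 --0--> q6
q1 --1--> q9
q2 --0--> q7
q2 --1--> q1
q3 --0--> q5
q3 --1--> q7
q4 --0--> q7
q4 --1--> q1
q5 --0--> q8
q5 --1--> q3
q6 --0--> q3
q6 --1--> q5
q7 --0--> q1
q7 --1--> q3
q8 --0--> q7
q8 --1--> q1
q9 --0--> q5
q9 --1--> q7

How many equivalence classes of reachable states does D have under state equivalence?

3

Reachable states from the start: {q0,q1,q3,q5,q6,q7,q8,q9}. Unreachable: {q2,q4} — drop them.
Start with accepting vs non-accepting: {q3,q7,q9} | {q0,q1,q5,q6,q8}.
Split {q0,q1,q5,q6,q8} by δ(·,0) → {q0,q6,q8} and {q1,q5}.
The partition is now stable with 3 blocks: {q3,q7,q9} | {q0,q6,q8} | {q1,q5}.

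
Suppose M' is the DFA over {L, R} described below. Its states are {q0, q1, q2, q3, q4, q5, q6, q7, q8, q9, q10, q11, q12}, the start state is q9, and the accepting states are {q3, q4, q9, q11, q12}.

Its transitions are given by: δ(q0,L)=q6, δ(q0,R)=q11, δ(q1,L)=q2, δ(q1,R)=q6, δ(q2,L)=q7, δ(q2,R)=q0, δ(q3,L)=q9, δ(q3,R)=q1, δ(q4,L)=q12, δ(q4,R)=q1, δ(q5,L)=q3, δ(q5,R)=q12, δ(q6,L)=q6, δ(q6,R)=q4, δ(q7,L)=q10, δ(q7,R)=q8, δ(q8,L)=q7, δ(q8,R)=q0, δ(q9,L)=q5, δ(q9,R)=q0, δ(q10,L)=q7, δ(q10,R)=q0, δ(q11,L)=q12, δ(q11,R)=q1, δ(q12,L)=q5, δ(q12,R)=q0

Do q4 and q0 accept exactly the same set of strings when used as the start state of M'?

Every state is reachable, so we keep all 13.
Start with accepting vs non-accepting: {q3,q4,q9,q11,q12} | {q0,q1,q2,q5,q6,q7,q8,q10}.
On input L, block {q3,q4,q9,q11,q12} splits into {q3,q4,q11} and {q9,q12}.
On input L, block {q0,q1,q2,q5,q6,q7,q8,q10} splits into {q0,q1,q2,q6,q7,q8,q10} and {q5}.
Refine {q0,q1,q2,q6,q7,q8,q10} on symbol R: members go to different blocks, giving {q1,q2,q7,q8,q10} and {q0,q6}.
Split {q1,q2,q7,q8,q10} by δ(·,R) → {q1,q2,q8,q10} and {q7}.
On input L, block {q1,q2,q8,q10} splits into {q2,q8,q10} and {q1}.
The partition is now stable with 7 blocks: {q3,q4,q11} | {q2,q8,q10} | {q9,q12} | {q5} | {q0,q6} | {q7} | {q1}.
q4 and q0 end up in different blocks, so they are distinguishable. For instance, the string 'ε' is accepted from only q4.

No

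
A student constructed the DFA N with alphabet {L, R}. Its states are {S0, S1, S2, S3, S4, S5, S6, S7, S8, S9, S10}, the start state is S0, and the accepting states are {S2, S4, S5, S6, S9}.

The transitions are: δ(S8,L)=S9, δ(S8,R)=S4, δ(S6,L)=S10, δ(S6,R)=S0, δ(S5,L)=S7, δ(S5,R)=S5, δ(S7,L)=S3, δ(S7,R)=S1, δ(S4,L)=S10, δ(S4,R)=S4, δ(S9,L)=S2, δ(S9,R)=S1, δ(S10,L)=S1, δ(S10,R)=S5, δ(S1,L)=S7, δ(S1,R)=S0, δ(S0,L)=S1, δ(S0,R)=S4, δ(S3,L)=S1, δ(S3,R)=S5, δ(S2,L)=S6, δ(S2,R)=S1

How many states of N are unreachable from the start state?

4

BFS from S0 reaches {S0, S1, S3, S4, S5, S7, S10}; the 4 state(s) S2, S6, S8, S9 are never visited.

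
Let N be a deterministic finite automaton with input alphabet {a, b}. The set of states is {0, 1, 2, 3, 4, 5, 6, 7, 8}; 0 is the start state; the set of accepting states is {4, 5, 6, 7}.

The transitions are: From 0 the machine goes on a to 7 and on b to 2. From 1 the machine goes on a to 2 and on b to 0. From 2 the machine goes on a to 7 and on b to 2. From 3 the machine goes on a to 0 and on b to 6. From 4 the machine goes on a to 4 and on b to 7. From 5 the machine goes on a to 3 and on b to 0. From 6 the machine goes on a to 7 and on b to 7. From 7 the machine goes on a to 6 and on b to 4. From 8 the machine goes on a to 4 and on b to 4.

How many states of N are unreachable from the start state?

Starting at 0 and following transitions, the reachable set is {0, 2, 4, 6, 7}. That leaves 1, 3, 5, 8 unreachable — 4 in total.

4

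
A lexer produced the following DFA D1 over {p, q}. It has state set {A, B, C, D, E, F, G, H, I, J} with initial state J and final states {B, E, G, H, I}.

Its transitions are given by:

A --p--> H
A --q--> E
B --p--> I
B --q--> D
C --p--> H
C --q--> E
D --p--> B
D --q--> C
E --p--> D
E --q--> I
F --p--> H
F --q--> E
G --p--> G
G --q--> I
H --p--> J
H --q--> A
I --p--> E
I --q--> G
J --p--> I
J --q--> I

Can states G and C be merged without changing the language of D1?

Reachable states from the start: {A,B,C,D,E,G,H,I,J}. Unreachable: {F} — drop them.
Initial partition by acceptance: {B,E,G,H,I} | {A,C,D,J}.
On input p, block {B,E,G,H,I} splits into {B,G,I} and {E,H}.
On input p, block {B,G,I} splits into {B,G} and {I}.
On input p, block {B,G} splits into {B} and {G}.
On input p, block {A,C,D,J} splits into {A,C} and {D} and {J}.
Split {E,H} by δ(·,p) → {E} and {H}.
The partition is now stable with 8 blocks: {B} | {A,C} | {E} | {I} | {G} | {D} | {J} | {H}.
G and C end up in different blocks, so they are distinguishable. For instance, the string 'ε' is accepted from only G.

No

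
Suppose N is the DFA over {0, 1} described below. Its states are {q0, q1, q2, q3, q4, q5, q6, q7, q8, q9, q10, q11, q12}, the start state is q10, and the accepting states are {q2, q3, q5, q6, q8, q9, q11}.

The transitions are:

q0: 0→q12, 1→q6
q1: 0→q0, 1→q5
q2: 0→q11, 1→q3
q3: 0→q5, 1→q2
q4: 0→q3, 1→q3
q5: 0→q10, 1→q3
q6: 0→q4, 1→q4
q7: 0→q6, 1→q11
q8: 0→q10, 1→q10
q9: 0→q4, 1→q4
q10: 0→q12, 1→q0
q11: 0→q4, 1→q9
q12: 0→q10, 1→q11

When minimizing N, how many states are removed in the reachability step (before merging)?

BFS from q10 reaches {q0, q2, q3, q4, q5, q6, q9, q10, q11, q12}; the 3 state(s) q1, q7, q8 are never visited.

3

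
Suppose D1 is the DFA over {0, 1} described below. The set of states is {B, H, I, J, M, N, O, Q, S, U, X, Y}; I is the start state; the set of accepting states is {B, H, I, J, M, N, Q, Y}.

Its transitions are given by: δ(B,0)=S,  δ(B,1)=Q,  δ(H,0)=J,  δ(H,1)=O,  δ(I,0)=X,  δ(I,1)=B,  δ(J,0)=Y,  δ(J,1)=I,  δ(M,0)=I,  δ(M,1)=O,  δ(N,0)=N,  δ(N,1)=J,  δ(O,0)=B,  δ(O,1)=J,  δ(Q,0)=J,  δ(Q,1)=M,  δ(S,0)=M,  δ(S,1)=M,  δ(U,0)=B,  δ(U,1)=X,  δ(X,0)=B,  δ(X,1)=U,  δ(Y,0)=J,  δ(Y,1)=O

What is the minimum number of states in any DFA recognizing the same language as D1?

9

States {H,N} cannot be reached from the start state, so discard them.
Initial partition by acceptance: {B,I,J,M,Q,Y} | {O,S,U,X}.
Refine {B,I,J,M,Q,Y} on symbol 0: members go to different blocks, giving {J,M,Q,Y} and {B,I}.
Split {J,M,Q,Y} by δ(·,0) → {J,Q,Y} and {M}.
Split {J,Q,Y} by δ(·,1) → {Q} and {Y} and {J}.
Refine {O,S,U,X} on symbol 0: members go to different blocks, giving {O,U,X} and {S}.
Refine {O,U,X} on symbol 1: members go to different blocks, giving {U,X} and {O}.
Refine {B,I} on symbol 0: members go to different blocks, giving {I} and {B}.
Stable partition: {Q} | {U,X} | {I} | {M} | {Y} | {J} | {S} | {O} | {B} — 9 equivalence classes.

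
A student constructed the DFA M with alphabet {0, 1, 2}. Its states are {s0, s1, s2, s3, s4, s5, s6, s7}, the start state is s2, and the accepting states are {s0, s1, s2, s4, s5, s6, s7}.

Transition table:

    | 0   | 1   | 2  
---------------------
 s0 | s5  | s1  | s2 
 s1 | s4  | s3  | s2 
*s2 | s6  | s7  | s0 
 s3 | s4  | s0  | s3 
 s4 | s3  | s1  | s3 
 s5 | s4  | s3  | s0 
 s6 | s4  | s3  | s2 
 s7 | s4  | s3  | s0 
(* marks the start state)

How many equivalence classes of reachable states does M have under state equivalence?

4

All states are reachable from the start state.
Start with accepting vs non-accepting: {s0,s1,s2,s4,s5,s6,s7} | {s3}.
Refine {s0,s1,s2,s4,s5,s6,s7} on symbol 0: members go to different blocks, giving {s0,s1,s2,s5,s6,s7} and {s4}.
Split {s0,s1,s2,s5,s6,s7} by δ(·,0) → {s1,s5,s6,s7} and {s0,s2}.
The partition is now stable with 4 blocks: {s1,s5,s6,s7} | {s3} | {s4} | {s0,s2}.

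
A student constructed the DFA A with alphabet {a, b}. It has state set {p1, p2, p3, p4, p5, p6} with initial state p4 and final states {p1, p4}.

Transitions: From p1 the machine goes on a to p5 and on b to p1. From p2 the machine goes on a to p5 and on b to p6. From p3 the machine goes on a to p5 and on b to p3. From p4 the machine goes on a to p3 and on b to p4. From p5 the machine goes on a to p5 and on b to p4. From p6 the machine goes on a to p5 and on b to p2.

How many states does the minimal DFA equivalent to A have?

3

Reachable states from the start: {p3,p4,p5}. Unreachable: {p1,p2,p6} — drop them.
P0 = {p4} | {p3,p5}.
Split {p3,p5} by δ(·,b) → {p3} and {p5}.
No further refinement is possible. Final partition (3 blocks): {p4} | {p3} | {p5}.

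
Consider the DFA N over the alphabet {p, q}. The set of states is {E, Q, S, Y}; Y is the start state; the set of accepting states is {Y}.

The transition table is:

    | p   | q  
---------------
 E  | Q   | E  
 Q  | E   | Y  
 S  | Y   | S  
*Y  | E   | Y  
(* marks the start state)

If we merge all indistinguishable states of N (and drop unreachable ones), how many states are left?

3

First remove the unreachable states {S}; 3 states remain.
Start with accepting vs non-accepting: {Y} | {E,Q}.
Refine {E,Q} on symbol q: members go to different blocks, giving {Q} and {E}.
Stable partition: {Y} | {Q} | {E} — 3 equivalence classes.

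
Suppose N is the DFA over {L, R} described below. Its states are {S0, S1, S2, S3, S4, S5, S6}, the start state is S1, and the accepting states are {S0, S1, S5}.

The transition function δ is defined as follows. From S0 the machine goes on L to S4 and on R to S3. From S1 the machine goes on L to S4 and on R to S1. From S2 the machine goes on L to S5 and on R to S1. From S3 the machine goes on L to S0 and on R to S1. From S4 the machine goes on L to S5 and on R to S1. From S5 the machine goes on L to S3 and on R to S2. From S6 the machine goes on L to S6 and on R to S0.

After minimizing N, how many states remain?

3

States {S6} cannot be reached from the start state, so discard them.
Initial partition by acceptance: {S0,S1,S5} | {S2,S3,S4}.
Refine {S0,S1,S5} on symbol R: members go to different blocks, giving {S0,S5} and {S1}.
No further refinement is possible. Final partition (3 blocks): {S0,S5} | {S2,S3,S4} | {S1}.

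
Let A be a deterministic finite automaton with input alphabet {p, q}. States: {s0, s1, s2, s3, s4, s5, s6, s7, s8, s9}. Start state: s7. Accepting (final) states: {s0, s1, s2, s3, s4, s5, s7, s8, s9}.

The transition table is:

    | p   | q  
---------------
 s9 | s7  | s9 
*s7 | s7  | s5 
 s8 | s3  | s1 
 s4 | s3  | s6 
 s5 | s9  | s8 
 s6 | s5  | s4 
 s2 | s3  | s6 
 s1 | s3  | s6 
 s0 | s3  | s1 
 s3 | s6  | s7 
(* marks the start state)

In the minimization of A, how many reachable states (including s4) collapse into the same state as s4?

2

First remove the unreachable states {s0,s2}; 8 states remain.
Start with accepting vs non-accepting: {s1,s3,s4,s5,s7,s8,s9} | {s6}.
On input p, block {s1,s3,s4,s5,s7,s8,s9} splits into {s1,s4,s5,s7,s8,s9} and {s3}.
Refine {s1,s4,s5,s7,s8,s9} on symbol p: members go to different blocks, giving {s1,s4,s8} and {s5,s7,s9}.
Split {s1,s4,s8} by δ(·,q) → {s1,s4} and {s8}.
On input q, block {s5,s7,s9} splits into {s7,s9} and {s5}.
Split {s7,s9} by δ(·,q) → {s7} and {s9}.
The partition is now stable with 7 blocks: {s1,s4} | {s6} | {s3} | {s7} | {s8} | {s5} | {s9}.
The equivalence class containing s4 is {s1,s4}, of size 2.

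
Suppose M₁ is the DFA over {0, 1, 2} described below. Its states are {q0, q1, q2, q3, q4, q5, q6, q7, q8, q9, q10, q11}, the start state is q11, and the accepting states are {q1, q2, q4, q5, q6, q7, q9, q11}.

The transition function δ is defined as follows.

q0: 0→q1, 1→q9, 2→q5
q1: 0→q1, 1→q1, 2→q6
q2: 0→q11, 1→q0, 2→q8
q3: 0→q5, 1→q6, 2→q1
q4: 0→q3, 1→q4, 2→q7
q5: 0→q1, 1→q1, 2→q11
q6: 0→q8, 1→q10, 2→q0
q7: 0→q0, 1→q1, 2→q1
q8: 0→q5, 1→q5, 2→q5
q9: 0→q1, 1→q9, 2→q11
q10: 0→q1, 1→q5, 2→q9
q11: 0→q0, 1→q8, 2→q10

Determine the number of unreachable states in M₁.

4

No path from q11 leads to q2, q3, q4, q7; the other 8 states are all reachable.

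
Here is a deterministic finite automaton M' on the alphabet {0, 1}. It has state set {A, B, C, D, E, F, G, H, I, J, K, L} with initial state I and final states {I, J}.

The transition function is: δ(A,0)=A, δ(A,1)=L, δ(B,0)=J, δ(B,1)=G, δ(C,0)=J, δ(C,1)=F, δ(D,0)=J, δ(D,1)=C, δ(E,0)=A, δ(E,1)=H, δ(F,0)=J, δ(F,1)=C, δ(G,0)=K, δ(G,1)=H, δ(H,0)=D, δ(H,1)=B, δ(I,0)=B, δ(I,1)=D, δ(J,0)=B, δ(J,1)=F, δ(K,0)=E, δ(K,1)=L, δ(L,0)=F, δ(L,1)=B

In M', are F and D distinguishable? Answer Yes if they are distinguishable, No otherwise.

No

P0 = {I,J} | {A,B,C,D,E,F,G,H,K,L}.
On input 0, block {A,B,C,D,E,F,G,H,K,L} splits into {A,E,G,H,K,L} and {B,C,D,F}.
Split {A,E,G,H,K,L} by δ(·,0) → {A,E,G,K} and {H,L}.
Split {B,C,D,F} by δ(·,1) → {C,D,F} and {B}.
No further refinement is possible. Final partition (5 blocks): {I,J} | {A,E,G,K} | {C,D,F} | {H,L} | {B}.
F and D lie in the same block of the stable partition, so they are equivalent — no string distinguishes them.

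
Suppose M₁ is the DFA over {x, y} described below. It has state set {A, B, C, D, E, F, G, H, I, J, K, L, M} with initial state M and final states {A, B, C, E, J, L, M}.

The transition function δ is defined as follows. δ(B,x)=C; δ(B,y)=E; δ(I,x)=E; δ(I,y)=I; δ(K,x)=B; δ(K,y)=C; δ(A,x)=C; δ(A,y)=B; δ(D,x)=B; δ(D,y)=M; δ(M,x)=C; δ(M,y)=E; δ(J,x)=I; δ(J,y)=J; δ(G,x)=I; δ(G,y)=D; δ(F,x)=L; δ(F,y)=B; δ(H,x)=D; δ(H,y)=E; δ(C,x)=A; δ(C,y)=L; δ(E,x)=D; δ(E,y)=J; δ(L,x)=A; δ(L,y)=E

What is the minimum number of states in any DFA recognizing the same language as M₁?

First remove the unreachable states {F,G,H,K}; 9 states remain.
Start with accepting vs non-accepting: {A,B,C,E,J,L,M} | {D,I}.
On input x, block {A,B,C,E,J,L,M} splits into {A,B,C,L,M} and {E,J}.
On input y, block {A,B,C,L,M} splits into {B,L,M} and {A,C}.
Refine {D,I} on symbol x: members go to different blocks, giving {D} and {I}.
Refine {E,J} on symbol x: members go to different blocks, giving {E} and {J}.
Stable partition: {B,L,M} | {D} | {E} | {A,C} | {I} | {J} — 6 equivalence classes.

6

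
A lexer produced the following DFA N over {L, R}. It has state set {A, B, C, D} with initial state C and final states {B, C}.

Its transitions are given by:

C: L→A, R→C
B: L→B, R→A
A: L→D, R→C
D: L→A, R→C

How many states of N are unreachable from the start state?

No path from C leads to B; the other 3 states are all reachable.

1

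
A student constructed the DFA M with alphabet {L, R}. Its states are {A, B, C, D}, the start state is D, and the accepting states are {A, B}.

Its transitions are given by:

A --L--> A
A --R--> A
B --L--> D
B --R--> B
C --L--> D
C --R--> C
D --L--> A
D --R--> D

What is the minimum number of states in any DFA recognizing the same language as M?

2

States {B,C} cannot be reached from the start state, so discard them.
Initial partition by acceptance: {A} | {D}.
The partition is now stable with 2 blocks: {A} | {D}.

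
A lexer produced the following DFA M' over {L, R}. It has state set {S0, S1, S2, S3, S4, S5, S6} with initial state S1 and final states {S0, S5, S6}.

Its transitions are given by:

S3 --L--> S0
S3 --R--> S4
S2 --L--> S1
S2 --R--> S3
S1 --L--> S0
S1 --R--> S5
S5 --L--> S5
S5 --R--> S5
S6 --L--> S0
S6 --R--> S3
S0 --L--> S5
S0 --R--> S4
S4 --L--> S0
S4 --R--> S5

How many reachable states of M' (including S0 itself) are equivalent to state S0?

1

Reachable states from the start: {S0,S1,S4,S5}. Unreachable: {S2,S3,S6} — drop them.
Start with accepting vs non-accepting: {S0,S5} | {S1,S4}.
Refine {S0,S5} on symbol R: members go to different blocks, giving {S0} and {S5}.
Stable partition: {S0} | {S1,S4} | {S5} — 3 equivalence classes.
State S0 belongs to the block {S0}, which has 1 states.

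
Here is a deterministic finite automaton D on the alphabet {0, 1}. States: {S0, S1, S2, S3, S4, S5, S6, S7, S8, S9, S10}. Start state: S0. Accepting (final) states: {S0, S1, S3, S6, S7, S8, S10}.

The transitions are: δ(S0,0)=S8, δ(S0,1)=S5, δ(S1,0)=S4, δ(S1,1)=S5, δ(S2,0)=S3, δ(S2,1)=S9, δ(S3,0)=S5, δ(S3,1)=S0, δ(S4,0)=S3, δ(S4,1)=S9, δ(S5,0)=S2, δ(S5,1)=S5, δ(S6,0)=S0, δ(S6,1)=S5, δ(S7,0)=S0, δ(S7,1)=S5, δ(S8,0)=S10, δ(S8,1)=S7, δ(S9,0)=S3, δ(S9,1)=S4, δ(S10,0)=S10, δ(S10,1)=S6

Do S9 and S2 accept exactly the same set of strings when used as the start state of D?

Yes

States {S1} cannot be reached from the start state, so discard them.
P0 = {S0,S3,S6,S7,S8,S10} | {S2,S4,S5,S9}.
Refine {S0,S3,S6,S7,S8,S10} on symbol 0: members go to different blocks, giving {S0,S6,S7,S8,S10} and {S3}.
On input 1, block {S0,S6,S7,S8,S10} splits into {S0,S6,S7} and {S8,S10}.
Split {S0,S6,S7} by δ(·,0) → {S6,S7} and {S0}.
Split {S2,S4,S5,S9} by δ(·,0) → {S2,S4,S9} and {S5}.
No further refinement is possible. Final partition (6 blocks): {S6,S7} | {S2,S4,S9} | {S3} | {S8,S10} | {S0} | {S5}.
S9 and S2 lie in the same block of the stable partition, so they are equivalent — no string distinguishes them.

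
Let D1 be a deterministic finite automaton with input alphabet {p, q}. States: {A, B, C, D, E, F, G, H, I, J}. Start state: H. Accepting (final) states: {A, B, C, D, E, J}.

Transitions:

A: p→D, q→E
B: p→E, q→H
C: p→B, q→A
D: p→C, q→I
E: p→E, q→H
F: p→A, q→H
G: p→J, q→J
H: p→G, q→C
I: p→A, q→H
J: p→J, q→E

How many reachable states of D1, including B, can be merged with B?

First remove the unreachable states {F}; 9 states remain.
Start with accepting vs non-accepting: {A,B,C,D,E,J} | {G,H,I}.
Split {A,B,C,D,E,J} by δ(·,q) → {A,C,J} and {B,D,E}.
Refine {A,C,J} on symbol p: members go to different blocks, giving {A,C} and {J}.
Refine {A,C} on symbol q: members go to different blocks, giving {A} and {C}.
Refine {G,H,I} on symbol p: members go to different blocks, giving {G} and {H} and {I}.
Split {B,D,E} by δ(·,p) → {B,E} and {D}.
The partition is now stable with 8 blocks: {A} | {G} | {B,E} | {J} | {C} | {H} | {I} | {D}.
State B belongs to the block {B,E}, which has 2 states.

2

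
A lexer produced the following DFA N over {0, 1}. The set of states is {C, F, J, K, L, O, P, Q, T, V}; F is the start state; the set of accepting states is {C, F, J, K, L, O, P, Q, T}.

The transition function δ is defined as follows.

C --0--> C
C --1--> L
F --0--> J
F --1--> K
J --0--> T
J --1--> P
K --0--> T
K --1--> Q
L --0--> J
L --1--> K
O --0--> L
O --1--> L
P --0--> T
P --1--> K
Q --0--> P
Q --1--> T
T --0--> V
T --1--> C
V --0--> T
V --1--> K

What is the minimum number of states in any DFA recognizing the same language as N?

Reachable states from the start: {C,F,J,K,L,P,Q,T,V}. Unreachable: {O} — drop them.
P0 = {C,F,J,K,L,P,Q,T} | {V}.
Refine {C,F,J,K,L,P,Q,T} on symbol 0: members go to different blocks, giving {C,F,J,K,L,P,Q} and {T}.
On input 0, block {C,F,J,K,L,P,Q} splits into {C,F,L,Q} and {J,K,P}.
Split {C,F,L,Q} by δ(·,0) → {F,L,Q} and {C}.
Split {F,L,Q} by δ(·,1) → {F,L} and {Q}.
On input 1, block {J,K,P} splits into {J,P} and {K}.
On input 1, block {J,P} splits into {P} and {J}.
The partition is now stable with 8 blocks: {F,L} | {V} | {T} | {P} | {C} | {Q} | {K} | {J}.

8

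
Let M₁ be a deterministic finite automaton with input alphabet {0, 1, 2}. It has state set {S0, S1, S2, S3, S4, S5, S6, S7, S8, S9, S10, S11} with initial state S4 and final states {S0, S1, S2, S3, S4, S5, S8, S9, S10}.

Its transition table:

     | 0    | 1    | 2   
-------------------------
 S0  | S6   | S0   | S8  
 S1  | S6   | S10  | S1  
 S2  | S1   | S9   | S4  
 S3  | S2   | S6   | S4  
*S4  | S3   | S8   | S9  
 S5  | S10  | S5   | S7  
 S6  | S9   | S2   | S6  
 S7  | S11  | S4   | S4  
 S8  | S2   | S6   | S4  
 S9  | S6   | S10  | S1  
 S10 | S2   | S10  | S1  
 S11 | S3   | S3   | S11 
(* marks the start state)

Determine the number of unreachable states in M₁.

4

No path from S4 leads to S0, S5, S7, S11; the other 8 states are all reachable.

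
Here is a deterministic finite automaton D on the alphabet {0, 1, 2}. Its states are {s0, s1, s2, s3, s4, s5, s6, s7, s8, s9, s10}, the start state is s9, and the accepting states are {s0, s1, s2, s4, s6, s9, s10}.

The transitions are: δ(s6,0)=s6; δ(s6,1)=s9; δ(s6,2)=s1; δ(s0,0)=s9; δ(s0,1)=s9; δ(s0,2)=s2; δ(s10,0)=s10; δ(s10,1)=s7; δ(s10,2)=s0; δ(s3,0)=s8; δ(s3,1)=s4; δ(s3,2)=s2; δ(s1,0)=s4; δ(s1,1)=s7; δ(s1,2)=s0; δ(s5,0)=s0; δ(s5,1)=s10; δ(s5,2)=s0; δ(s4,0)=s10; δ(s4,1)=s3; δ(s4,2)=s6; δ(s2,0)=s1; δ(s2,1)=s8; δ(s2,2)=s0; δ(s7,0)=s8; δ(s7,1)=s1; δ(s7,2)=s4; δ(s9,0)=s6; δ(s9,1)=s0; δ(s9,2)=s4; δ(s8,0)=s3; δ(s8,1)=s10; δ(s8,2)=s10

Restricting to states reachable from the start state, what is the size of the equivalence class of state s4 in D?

4

States {s5} cannot be reached from the start state, so discard them.
Start with accepting vs non-accepting: {s0,s1,s2,s4,s6,s9,s10} | {s3,s7,s8}.
Refine {s0,s1,s2,s4,s6,s9,s10} on symbol 1: members go to different blocks, giving {s1,s2,s4,s10} and {s0,s6,s9}.
No further refinement is possible. Final partition (3 blocks): {s1,s2,s4,s10} | {s3,s7,s8} | {s0,s6,s9}.
The equivalence class containing s4 is {s1,s2,s4,s10}, of size 4.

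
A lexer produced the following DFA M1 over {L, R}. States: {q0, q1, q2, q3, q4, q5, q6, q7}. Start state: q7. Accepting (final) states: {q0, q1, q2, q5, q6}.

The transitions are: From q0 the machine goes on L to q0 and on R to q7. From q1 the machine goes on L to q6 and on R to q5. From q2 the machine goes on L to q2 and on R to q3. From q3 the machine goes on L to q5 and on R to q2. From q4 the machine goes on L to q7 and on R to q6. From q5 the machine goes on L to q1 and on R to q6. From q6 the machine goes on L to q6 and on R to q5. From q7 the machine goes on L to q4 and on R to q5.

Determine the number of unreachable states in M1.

Starting at q7 and following transitions, the reachable set is {q1, q4, q5, q6, q7}. That leaves q0, q2, q3 unreachable — 3 in total.

3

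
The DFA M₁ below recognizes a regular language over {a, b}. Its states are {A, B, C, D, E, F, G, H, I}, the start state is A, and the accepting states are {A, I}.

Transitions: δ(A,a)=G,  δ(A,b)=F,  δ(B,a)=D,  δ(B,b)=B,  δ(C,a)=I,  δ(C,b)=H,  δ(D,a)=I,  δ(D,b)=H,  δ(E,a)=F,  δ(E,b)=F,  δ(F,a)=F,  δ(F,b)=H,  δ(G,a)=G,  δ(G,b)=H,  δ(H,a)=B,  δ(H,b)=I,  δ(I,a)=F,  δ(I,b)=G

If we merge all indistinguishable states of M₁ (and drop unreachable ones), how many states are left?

5

First remove the unreachable states {C,E}; 7 states remain.
P0 = {A,I} | {B,D,F,G,H}.
Refine {B,D,F,G,H} on symbol a: members go to different blocks, giving {B,F,G,H} and {D}.
Split {B,F,G,H} by δ(·,a) → {F,G,H} and {B}.
Split {F,G,H} by δ(·,a) → {F,G} and {H}.
Stable partition: {A,I} | {F,G} | {D} | {B} | {H} — 5 equivalence classes.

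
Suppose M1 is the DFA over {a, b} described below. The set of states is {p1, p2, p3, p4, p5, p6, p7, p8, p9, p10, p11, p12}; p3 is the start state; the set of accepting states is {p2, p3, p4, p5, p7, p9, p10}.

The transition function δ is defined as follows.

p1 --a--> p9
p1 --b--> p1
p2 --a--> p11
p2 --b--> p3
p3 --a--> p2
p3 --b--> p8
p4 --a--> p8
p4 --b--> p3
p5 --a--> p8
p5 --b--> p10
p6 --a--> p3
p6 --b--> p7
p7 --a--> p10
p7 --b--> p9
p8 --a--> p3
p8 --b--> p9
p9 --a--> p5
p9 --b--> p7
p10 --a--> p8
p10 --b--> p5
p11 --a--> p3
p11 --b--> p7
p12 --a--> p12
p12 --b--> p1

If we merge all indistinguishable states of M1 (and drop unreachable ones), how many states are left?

Reachable states from the start: {p2,p3,p5,p7,p8,p9,p10,p11}. Unreachable: {p1,p4,p6,p12} — drop them.
Start with accepting vs non-accepting: {p2,p3,p5,p7,p9,p10} | {p8,p11}.
Split {p2,p3,p5,p7,p9,p10} by δ(·,a) → {p2,p5,p10} and {p3,p7,p9}.
Split {p2,p5,p10} by δ(·,b) → {p5,p10} and {p2}.
Split {p3,p7,p9} by δ(·,a) → {p7,p9} and {p3}.
No further refinement is possible. Final partition (5 blocks): {p5,p10} | {p8,p11} | {p7,p9} | {p2} | {p3}.

5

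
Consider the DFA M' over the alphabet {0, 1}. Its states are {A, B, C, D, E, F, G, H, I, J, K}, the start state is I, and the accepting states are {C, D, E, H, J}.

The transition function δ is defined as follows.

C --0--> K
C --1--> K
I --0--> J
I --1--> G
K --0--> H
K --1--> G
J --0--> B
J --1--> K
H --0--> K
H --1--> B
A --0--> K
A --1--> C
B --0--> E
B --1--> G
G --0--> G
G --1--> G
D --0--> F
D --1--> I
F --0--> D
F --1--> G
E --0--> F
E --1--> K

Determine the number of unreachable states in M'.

Starting at I and following transitions, the reachable set is {B, D, E, F, G, H, I, J, K}. That leaves A, C unreachable — 2 in total.

2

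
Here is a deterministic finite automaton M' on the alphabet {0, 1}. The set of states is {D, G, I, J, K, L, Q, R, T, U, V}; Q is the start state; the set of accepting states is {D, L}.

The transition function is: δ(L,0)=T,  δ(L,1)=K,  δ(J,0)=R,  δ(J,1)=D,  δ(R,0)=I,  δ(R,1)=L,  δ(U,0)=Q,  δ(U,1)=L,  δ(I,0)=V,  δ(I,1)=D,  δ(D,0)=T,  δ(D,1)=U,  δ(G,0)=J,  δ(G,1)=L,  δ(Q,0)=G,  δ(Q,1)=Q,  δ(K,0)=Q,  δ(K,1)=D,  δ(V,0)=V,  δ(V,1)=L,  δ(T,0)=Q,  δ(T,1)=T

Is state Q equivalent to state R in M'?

Every state is reachable, so we keep all 11.
Start with accepting vs non-accepting: {D,L} | {G,I,J,K,Q,R,T,U,V}.
Refine {G,I,J,K,Q,R,T,U,V} on symbol 1: members go to different blocks, giving {G,I,J,K,R,U,V} and {Q,T}.
On input 0, block {G,I,J,K,R,U,V} splits into {G,I,J,R,V} and {K,U}.
Refine {Q,T} on symbol 0: members go to different blocks, giving {T} and {Q}.
No further refinement is possible. Final partition (5 blocks): {D,L} | {G,I,J,R,V} | {T} | {K,U} | {Q}.
Q and R end up in different blocks, so they are distinguishable. For instance, the string '1' is accepted from only R.

No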